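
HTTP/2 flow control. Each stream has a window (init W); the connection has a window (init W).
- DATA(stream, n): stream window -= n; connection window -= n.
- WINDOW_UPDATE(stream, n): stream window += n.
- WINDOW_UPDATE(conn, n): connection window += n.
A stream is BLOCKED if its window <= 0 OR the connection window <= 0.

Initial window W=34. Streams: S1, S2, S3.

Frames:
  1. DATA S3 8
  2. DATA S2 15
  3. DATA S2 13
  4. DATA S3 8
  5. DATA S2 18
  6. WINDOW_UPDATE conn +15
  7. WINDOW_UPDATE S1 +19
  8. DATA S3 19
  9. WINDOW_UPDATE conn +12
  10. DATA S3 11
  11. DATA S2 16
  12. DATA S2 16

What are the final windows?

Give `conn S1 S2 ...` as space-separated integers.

Answer: -63 53 -44 -12

Derivation:
Op 1: conn=26 S1=34 S2=34 S3=26 blocked=[]
Op 2: conn=11 S1=34 S2=19 S3=26 blocked=[]
Op 3: conn=-2 S1=34 S2=6 S3=26 blocked=[1, 2, 3]
Op 4: conn=-10 S1=34 S2=6 S3=18 blocked=[1, 2, 3]
Op 5: conn=-28 S1=34 S2=-12 S3=18 blocked=[1, 2, 3]
Op 6: conn=-13 S1=34 S2=-12 S3=18 blocked=[1, 2, 3]
Op 7: conn=-13 S1=53 S2=-12 S3=18 blocked=[1, 2, 3]
Op 8: conn=-32 S1=53 S2=-12 S3=-1 blocked=[1, 2, 3]
Op 9: conn=-20 S1=53 S2=-12 S3=-1 blocked=[1, 2, 3]
Op 10: conn=-31 S1=53 S2=-12 S3=-12 blocked=[1, 2, 3]
Op 11: conn=-47 S1=53 S2=-28 S3=-12 blocked=[1, 2, 3]
Op 12: conn=-63 S1=53 S2=-44 S3=-12 blocked=[1, 2, 3]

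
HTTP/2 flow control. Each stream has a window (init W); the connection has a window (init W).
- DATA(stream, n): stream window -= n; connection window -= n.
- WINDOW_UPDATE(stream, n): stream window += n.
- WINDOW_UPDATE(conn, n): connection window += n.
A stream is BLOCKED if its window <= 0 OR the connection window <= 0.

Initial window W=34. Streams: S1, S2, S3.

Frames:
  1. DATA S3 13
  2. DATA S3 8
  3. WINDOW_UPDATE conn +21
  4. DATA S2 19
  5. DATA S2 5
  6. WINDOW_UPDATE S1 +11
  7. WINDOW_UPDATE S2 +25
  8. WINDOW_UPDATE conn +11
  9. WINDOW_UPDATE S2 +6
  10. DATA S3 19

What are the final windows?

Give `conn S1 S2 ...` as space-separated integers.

Answer: 2 45 41 -6

Derivation:
Op 1: conn=21 S1=34 S2=34 S3=21 blocked=[]
Op 2: conn=13 S1=34 S2=34 S3=13 blocked=[]
Op 3: conn=34 S1=34 S2=34 S3=13 blocked=[]
Op 4: conn=15 S1=34 S2=15 S3=13 blocked=[]
Op 5: conn=10 S1=34 S2=10 S3=13 blocked=[]
Op 6: conn=10 S1=45 S2=10 S3=13 blocked=[]
Op 7: conn=10 S1=45 S2=35 S3=13 blocked=[]
Op 8: conn=21 S1=45 S2=35 S3=13 blocked=[]
Op 9: conn=21 S1=45 S2=41 S3=13 blocked=[]
Op 10: conn=2 S1=45 S2=41 S3=-6 blocked=[3]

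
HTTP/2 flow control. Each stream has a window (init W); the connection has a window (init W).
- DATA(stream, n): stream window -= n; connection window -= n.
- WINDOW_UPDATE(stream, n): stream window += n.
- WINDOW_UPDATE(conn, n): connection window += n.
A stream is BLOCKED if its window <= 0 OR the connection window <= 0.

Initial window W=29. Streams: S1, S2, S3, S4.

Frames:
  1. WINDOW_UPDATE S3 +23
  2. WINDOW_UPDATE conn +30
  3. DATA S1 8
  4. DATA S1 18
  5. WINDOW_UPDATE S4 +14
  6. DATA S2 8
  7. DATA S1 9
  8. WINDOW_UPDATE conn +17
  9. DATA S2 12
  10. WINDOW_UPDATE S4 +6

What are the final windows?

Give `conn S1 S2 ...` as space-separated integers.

Answer: 21 -6 9 52 49

Derivation:
Op 1: conn=29 S1=29 S2=29 S3=52 S4=29 blocked=[]
Op 2: conn=59 S1=29 S2=29 S3=52 S4=29 blocked=[]
Op 3: conn=51 S1=21 S2=29 S3=52 S4=29 blocked=[]
Op 4: conn=33 S1=3 S2=29 S3=52 S4=29 blocked=[]
Op 5: conn=33 S1=3 S2=29 S3=52 S4=43 blocked=[]
Op 6: conn=25 S1=3 S2=21 S3=52 S4=43 blocked=[]
Op 7: conn=16 S1=-6 S2=21 S3=52 S4=43 blocked=[1]
Op 8: conn=33 S1=-6 S2=21 S3=52 S4=43 blocked=[1]
Op 9: conn=21 S1=-6 S2=9 S3=52 S4=43 blocked=[1]
Op 10: conn=21 S1=-6 S2=9 S3=52 S4=49 blocked=[1]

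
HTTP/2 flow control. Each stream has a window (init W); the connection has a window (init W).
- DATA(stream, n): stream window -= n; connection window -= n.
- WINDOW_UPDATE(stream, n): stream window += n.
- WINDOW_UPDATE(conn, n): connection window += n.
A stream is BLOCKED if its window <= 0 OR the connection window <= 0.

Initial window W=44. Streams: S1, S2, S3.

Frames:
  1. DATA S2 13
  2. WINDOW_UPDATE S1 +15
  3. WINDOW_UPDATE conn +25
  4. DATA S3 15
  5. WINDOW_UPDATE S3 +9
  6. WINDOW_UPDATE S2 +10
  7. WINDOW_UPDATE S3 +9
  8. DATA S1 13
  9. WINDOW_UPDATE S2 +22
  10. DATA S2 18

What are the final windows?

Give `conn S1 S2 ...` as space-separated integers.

Op 1: conn=31 S1=44 S2=31 S3=44 blocked=[]
Op 2: conn=31 S1=59 S2=31 S3=44 blocked=[]
Op 3: conn=56 S1=59 S2=31 S3=44 blocked=[]
Op 4: conn=41 S1=59 S2=31 S3=29 blocked=[]
Op 5: conn=41 S1=59 S2=31 S3=38 blocked=[]
Op 6: conn=41 S1=59 S2=41 S3=38 blocked=[]
Op 7: conn=41 S1=59 S2=41 S3=47 blocked=[]
Op 8: conn=28 S1=46 S2=41 S3=47 blocked=[]
Op 9: conn=28 S1=46 S2=63 S3=47 blocked=[]
Op 10: conn=10 S1=46 S2=45 S3=47 blocked=[]

Answer: 10 46 45 47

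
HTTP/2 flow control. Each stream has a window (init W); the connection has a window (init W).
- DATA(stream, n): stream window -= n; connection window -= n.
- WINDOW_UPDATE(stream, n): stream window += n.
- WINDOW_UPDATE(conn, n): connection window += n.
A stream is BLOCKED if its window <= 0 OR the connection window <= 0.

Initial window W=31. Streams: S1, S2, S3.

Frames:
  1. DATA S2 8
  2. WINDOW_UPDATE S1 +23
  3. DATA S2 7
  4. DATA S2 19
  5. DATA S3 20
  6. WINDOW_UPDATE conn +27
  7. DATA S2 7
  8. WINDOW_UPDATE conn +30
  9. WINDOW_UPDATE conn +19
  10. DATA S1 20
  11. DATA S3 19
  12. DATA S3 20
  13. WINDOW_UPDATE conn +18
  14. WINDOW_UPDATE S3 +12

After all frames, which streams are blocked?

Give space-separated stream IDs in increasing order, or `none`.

Op 1: conn=23 S1=31 S2=23 S3=31 blocked=[]
Op 2: conn=23 S1=54 S2=23 S3=31 blocked=[]
Op 3: conn=16 S1=54 S2=16 S3=31 blocked=[]
Op 4: conn=-3 S1=54 S2=-3 S3=31 blocked=[1, 2, 3]
Op 5: conn=-23 S1=54 S2=-3 S3=11 blocked=[1, 2, 3]
Op 6: conn=4 S1=54 S2=-3 S3=11 blocked=[2]
Op 7: conn=-3 S1=54 S2=-10 S3=11 blocked=[1, 2, 3]
Op 8: conn=27 S1=54 S2=-10 S3=11 blocked=[2]
Op 9: conn=46 S1=54 S2=-10 S3=11 blocked=[2]
Op 10: conn=26 S1=34 S2=-10 S3=11 blocked=[2]
Op 11: conn=7 S1=34 S2=-10 S3=-8 blocked=[2, 3]
Op 12: conn=-13 S1=34 S2=-10 S3=-28 blocked=[1, 2, 3]
Op 13: conn=5 S1=34 S2=-10 S3=-28 blocked=[2, 3]
Op 14: conn=5 S1=34 S2=-10 S3=-16 blocked=[2, 3]

Answer: S2 S3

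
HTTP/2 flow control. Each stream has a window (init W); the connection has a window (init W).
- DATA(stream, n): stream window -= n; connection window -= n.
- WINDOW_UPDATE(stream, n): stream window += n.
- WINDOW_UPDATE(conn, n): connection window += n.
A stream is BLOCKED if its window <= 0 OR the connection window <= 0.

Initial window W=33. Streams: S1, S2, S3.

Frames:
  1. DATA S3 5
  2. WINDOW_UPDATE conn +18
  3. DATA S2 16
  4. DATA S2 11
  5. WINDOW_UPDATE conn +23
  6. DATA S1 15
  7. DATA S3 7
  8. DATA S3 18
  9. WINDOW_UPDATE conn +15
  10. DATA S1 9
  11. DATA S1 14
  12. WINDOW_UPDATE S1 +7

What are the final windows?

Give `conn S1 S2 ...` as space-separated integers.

Op 1: conn=28 S1=33 S2=33 S3=28 blocked=[]
Op 2: conn=46 S1=33 S2=33 S3=28 blocked=[]
Op 3: conn=30 S1=33 S2=17 S3=28 blocked=[]
Op 4: conn=19 S1=33 S2=6 S3=28 blocked=[]
Op 5: conn=42 S1=33 S2=6 S3=28 blocked=[]
Op 6: conn=27 S1=18 S2=6 S3=28 blocked=[]
Op 7: conn=20 S1=18 S2=6 S3=21 blocked=[]
Op 8: conn=2 S1=18 S2=6 S3=3 blocked=[]
Op 9: conn=17 S1=18 S2=6 S3=3 blocked=[]
Op 10: conn=8 S1=9 S2=6 S3=3 blocked=[]
Op 11: conn=-6 S1=-5 S2=6 S3=3 blocked=[1, 2, 3]
Op 12: conn=-6 S1=2 S2=6 S3=3 blocked=[1, 2, 3]

Answer: -6 2 6 3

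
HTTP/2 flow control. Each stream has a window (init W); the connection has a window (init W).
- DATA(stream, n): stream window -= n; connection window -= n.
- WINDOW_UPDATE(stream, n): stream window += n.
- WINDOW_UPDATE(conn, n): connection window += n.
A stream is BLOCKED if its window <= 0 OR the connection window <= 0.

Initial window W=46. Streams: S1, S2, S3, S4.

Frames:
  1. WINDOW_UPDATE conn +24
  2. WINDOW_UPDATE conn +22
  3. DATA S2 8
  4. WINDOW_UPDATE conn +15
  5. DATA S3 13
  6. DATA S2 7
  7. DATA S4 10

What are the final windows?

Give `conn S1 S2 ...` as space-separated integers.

Op 1: conn=70 S1=46 S2=46 S3=46 S4=46 blocked=[]
Op 2: conn=92 S1=46 S2=46 S3=46 S4=46 blocked=[]
Op 3: conn=84 S1=46 S2=38 S3=46 S4=46 blocked=[]
Op 4: conn=99 S1=46 S2=38 S3=46 S4=46 blocked=[]
Op 5: conn=86 S1=46 S2=38 S3=33 S4=46 blocked=[]
Op 6: conn=79 S1=46 S2=31 S3=33 S4=46 blocked=[]
Op 7: conn=69 S1=46 S2=31 S3=33 S4=36 blocked=[]

Answer: 69 46 31 33 36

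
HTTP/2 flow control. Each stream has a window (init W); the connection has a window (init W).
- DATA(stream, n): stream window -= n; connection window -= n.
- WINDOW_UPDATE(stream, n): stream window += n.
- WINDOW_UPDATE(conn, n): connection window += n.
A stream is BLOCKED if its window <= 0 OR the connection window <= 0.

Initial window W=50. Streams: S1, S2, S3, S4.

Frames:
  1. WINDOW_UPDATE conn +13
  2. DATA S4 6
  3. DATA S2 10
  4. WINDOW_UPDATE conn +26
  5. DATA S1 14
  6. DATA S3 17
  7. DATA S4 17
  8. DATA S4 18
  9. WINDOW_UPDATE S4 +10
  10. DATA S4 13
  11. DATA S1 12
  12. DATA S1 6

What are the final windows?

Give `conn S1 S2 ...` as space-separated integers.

Op 1: conn=63 S1=50 S2=50 S3=50 S4=50 blocked=[]
Op 2: conn=57 S1=50 S2=50 S3=50 S4=44 blocked=[]
Op 3: conn=47 S1=50 S2=40 S3=50 S4=44 blocked=[]
Op 4: conn=73 S1=50 S2=40 S3=50 S4=44 blocked=[]
Op 5: conn=59 S1=36 S2=40 S3=50 S4=44 blocked=[]
Op 6: conn=42 S1=36 S2=40 S3=33 S4=44 blocked=[]
Op 7: conn=25 S1=36 S2=40 S3=33 S4=27 blocked=[]
Op 8: conn=7 S1=36 S2=40 S3=33 S4=9 blocked=[]
Op 9: conn=7 S1=36 S2=40 S3=33 S4=19 blocked=[]
Op 10: conn=-6 S1=36 S2=40 S3=33 S4=6 blocked=[1, 2, 3, 4]
Op 11: conn=-18 S1=24 S2=40 S3=33 S4=6 blocked=[1, 2, 3, 4]
Op 12: conn=-24 S1=18 S2=40 S3=33 S4=6 blocked=[1, 2, 3, 4]

Answer: -24 18 40 33 6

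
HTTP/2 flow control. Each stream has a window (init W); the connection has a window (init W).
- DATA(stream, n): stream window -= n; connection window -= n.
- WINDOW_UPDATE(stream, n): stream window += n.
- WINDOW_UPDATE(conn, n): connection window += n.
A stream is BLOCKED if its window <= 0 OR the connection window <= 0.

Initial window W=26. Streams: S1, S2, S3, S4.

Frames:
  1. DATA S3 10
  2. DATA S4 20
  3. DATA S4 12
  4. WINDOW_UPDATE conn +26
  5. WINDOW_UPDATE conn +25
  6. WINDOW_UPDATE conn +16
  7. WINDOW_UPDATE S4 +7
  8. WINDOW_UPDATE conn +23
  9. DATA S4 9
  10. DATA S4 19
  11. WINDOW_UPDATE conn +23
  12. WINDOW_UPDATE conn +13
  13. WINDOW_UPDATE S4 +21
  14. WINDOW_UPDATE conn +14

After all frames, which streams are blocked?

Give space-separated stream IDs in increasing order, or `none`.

Op 1: conn=16 S1=26 S2=26 S3=16 S4=26 blocked=[]
Op 2: conn=-4 S1=26 S2=26 S3=16 S4=6 blocked=[1, 2, 3, 4]
Op 3: conn=-16 S1=26 S2=26 S3=16 S4=-6 blocked=[1, 2, 3, 4]
Op 4: conn=10 S1=26 S2=26 S3=16 S4=-6 blocked=[4]
Op 5: conn=35 S1=26 S2=26 S3=16 S4=-6 blocked=[4]
Op 6: conn=51 S1=26 S2=26 S3=16 S4=-6 blocked=[4]
Op 7: conn=51 S1=26 S2=26 S3=16 S4=1 blocked=[]
Op 8: conn=74 S1=26 S2=26 S3=16 S4=1 blocked=[]
Op 9: conn=65 S1=26 S2=26 S3=16 S4=-8 blocked=[4]
Op 10: conn=46 S1=26 S2=26 S3=16 S4=-27 blocked=[4]
Op 11: conn=69 S1=26 S2=26 S3=16 S4=-27 blocked=[4]
Op 12: conn=82 S1=26 S2=26 S3=16 S4=-27 blocked=[4]
Op 13: conn=82 S1=26 S2=26 S3=16 S4=-6 blocked=[4]
Op 14: conn=96 S1=26 S2=26 S3=16 S4=-6 blocked=[4]

Answer: S4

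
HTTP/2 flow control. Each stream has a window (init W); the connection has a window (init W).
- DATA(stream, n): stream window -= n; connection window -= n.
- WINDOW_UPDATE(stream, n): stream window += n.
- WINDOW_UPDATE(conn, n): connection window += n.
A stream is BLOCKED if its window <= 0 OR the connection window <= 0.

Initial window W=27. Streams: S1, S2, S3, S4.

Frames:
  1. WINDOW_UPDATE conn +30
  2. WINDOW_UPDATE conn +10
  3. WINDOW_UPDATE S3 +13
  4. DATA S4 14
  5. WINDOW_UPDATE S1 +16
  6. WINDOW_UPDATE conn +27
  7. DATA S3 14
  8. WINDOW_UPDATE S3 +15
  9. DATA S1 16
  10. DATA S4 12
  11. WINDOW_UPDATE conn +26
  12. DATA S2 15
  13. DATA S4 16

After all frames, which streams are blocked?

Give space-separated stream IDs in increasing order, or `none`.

Op 1: conn=57 S1=27 S2=27 S3=27 S4=27 blocked=[]
Op 2: conn=67 S1=27 S2=27 S3=27 S4=27 blocked=[]
Op 3: conn=67 S1=27 S2=27 S3=40 S4=27 blocked=[]
Op 4: conn=53 S1=27 S2=27 S3=40 S4=13 blocked=[]
Op 5: conn=53 S1=43 S2=27 S3=40 S4=13 blocked=[]
Op 6: conn=80 S1=43 S2=27 S3=40 S4=13 blocked=[]
Op 7: conn=66 S1=43 S2=27 S3=26 S4=13 blocked=[]
Op 8: conn=66 S1=43 S2=27 S3=41 S4=13 blocked=[]
Op 9: conn=50 S1=27 S2=27 S3=41 S4=13 blocked=[]
Op 10: conn=38 S1=27 S2=27 S3=41 S4=1 blocked=[]
Op 11: conn=64 S1=27 S2=27 S3=41 S4=1 blocked=[]
Op 12: conn=49 S1=27 S2=12 S3=41 S4=1 blocked=[]
Op 13: conn=33 S1=27 S2=12 S3=41 S4=-15 blocked=[4]

Answer: S4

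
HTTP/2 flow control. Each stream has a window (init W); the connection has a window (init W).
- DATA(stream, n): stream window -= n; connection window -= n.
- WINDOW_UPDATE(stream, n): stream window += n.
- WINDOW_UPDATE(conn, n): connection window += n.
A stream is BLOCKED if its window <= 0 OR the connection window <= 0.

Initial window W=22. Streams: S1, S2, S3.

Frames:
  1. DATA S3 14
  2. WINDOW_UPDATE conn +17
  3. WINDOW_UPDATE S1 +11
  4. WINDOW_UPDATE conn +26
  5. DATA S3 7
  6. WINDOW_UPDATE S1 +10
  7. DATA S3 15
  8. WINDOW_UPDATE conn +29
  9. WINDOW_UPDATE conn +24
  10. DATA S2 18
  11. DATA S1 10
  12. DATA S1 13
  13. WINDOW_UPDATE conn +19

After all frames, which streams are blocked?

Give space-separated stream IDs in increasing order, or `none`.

Answer: S3

Derivation:
Op 1: conn=8 S1=22 S2=22 S3=8 blocked=[]
Op 2: conn=25 S1=22 S2=22 S3=8 blocked=[]
Op 3: conn=25 S1=33 S2=22 S3=8 blocked=[]
Op 4: conn=51 S1=33 S2=22 S3=8 blocked=[]
Op 5: conn=44 S1=33 S2=22 S3=1 blocked=[]
Op 6: conn=44 S1=43 S2=22 S3=1 blocked=[]
Op 7: conn=29 S1=43 S2=22 S3=-14 blocked=[3]
Op 8: conn=58 S1=43 S2=22 S3=-14 blocked=[3]
Op 9: conn=82 S1=43 S2=22 S3=-14 blocked=[3]
Op 10: conn=64 S1=43 S2=4 S3=-14 blocked=[3]
Op 11: conn=54 S1=33 S2=4 S3=-14 blocked=[3]
Op 12: conn=41 S1=20 S2=4 S3=-14 blocked=[3]
Op 13: conn=60 S1=20 S2=4 S3=-14 blocked=[3]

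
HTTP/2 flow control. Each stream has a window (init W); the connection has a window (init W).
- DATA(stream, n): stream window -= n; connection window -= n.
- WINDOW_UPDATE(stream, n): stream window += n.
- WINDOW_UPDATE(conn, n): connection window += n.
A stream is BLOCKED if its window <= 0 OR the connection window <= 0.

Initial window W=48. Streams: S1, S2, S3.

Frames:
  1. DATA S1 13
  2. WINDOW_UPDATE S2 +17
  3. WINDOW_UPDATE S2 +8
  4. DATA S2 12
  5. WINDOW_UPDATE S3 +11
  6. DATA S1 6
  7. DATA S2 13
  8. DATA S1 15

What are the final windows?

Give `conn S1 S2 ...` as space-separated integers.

Op 1: conn=35 S1=35 S2=48 S3=48 blocked=[]
Op 2: conn=35 S1=35 S2=65 S3=48 blocked=[]
Op 3: conn=35 S1=35 S2=73 S3=48 blocked=[]
Op 4: conn=23 S1=35 S2=61 S3=48 blocked=[]
Op 5: conn=23 S1=35 S2=61 S3=59 blocked=[]
Op 6: conn=17 S1=29 S2=61 S3=59 blocked=[]
Op 7: conn=4 S1=29 S2=48 S3=59 blocked=[]
Op 8: conn=-11 S1=14 S2=48 S3=59 blocked=[1, 2, 3]

Answer: -11 14 48 59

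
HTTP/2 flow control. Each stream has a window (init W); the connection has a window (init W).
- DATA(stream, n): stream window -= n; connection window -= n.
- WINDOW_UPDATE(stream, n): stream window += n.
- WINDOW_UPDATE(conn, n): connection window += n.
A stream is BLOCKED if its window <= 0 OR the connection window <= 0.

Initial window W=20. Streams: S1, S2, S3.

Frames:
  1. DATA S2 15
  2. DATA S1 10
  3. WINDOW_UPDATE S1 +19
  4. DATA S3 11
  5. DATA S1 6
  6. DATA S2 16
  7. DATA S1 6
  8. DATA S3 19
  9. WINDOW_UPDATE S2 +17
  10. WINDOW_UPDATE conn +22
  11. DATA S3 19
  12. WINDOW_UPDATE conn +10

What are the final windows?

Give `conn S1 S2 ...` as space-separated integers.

Answer: -50 17 6 -29

Derivation:
Op 1: conn=5 S1=20 S2=5 S3=20 blocked=[]
Op 2: conn=-5 S1=10 S2=5 S3=20 blocked=[1, 2, 3]
Op 3: conn=-5 S1=29 S2=5 S3=20 blocked=[1, 2, 3]
Op 4: conn=-16 S1=29 S2=5 S3=9 blocked=[1, 2, 3]
Op 5: conn=-22 S1=23 S2=5 S3=9 blocked=[1, 2, 3]
Op 6: conn=-38 S1=23 S2=-11 S3=9 blocked=[1, 2, 3]
Op 7: conn=-44 S1=17 S2=-11 S3=9 blocked=[1, 2, 3]
Op 8: conn=-63 S1=17 S2=-11 S3=-10 blocked=[1, 2, 3]
Op 9: conn=-63 S1=17 S2=6 S3=-10 blocked=[1, 2, 3]
Op 10: conn=-41 S1=17 S2=6 S3=-10 blocked=[1, 2, 3]
Op 11: conn=-60 S1=17 S2=6 S3=-29 blocked=[1, 2, 3]
Op 12: conn=-50 S1=17 S2=6 S3=-29 blocked=[1, 2, 3]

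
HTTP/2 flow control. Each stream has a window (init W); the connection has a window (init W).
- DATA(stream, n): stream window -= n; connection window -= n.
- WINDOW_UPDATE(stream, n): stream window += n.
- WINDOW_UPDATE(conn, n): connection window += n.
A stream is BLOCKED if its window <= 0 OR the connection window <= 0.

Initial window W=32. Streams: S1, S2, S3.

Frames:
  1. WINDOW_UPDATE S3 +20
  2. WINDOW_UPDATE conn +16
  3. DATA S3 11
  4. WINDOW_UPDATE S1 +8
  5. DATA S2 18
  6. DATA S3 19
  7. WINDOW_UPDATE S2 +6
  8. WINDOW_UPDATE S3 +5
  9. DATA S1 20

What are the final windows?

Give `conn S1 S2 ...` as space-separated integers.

Op 1: conn=32 S1=32 S2=32 S3=52 blocked=[]
Op 2: conn=48 S1=32 S2=32 S3=52 blocked=[]
Op 3: conn=37 S1=32 S2=32 S3=41 blocked=[]
Op 4: conn=37 S1=40 S2=32 S3=41 blocked=[]
Op 5: conn=19 S1=40 S2=14 S3=41 blocked=[]
Op 6: conn=0 S1=40 S2=14 S3=22 blocked=[1, 2, 3]
Op 7: conn=0 S1=40 S2=20 S3=22 blocked=[1, 2, 3]
Op 8: conn=0 S1=40 S2=20 S3=27 blocked=[1, 2, 3]
Op 9: conn=-20 S1=20 S2=20 S3=27 blocked=[1, 2, 3]

Answer: -20 20 20 27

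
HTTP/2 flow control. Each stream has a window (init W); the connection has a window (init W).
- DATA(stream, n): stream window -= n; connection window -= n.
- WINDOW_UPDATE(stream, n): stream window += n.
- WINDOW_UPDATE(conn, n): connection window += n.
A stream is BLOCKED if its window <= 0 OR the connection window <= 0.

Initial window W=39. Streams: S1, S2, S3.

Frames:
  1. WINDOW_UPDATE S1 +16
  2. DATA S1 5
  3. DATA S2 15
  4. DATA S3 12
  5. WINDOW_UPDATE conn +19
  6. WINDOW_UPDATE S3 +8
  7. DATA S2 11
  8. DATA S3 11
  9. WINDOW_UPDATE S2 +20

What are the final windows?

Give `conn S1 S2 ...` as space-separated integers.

Answer: 4 50 33 24

Derivation:
Op 1: conn=39 S1=55 S2=39 S3=39 blocked=[]
Op 2: conn=34 S1=50 S2=39 S3=39 blocked=[]
Op 3: conn=19 S1=50 S2=24 S3=39 blocked=[]
Op 4: conn=7 S1=50 S2=24 S3=27 blocked=[]
Op 5: conn=26 S1=50 S2=24 S3=27 blocked=[]
Op 6: conn=26 S1=50 S2=24 S3=35 blocked=[]
Op 7: conn=15 S1=50 S2=13 S3=35 blocked=[]
Op 8: conn=4 S1=50 S2=13 S3=24 blocked=[]
Op 9: conn=4 S1=50 S2=33 S3=24 blocked=[]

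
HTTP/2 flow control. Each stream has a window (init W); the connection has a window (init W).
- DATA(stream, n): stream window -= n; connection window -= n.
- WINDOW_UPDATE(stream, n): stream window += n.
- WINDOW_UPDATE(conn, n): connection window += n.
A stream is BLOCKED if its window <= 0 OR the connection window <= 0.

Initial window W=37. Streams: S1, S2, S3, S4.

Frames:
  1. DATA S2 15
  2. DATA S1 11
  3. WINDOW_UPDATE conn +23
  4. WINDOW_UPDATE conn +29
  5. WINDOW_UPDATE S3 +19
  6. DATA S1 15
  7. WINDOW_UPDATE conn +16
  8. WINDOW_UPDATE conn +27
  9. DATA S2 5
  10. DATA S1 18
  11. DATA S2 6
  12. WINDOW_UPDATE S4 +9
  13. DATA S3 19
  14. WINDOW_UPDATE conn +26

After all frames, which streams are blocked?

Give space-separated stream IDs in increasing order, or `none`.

Op 1: conn=22 S1=37 S2=22 S3=37 S4=37 blocked=[]
Op 2: conn=11 S1=26 S2=22 S3=37 S4=37 blocked=[]
Op 3: conn=34 S1=26 S2=22 S3=37 S4=37 blocked=[]
Op 4: conn=63 S1=26 S2=22 S3=37 S4=37 blocked=[]
Op 5: conn=63 S1=26 S2=22 S3=56 S4=37 blocked=[]
Op 6: conn=48 S1=11 S2=22 S3=56 S4=37 blocked=[]
Op 7: conn=64 S1=11 S2=22 S3=56 S4=37 blocked=[]
Op 8: conn=91 S1=11 S2=22 S3=56 S4=37 blocked=[]
Op 9: conn=86 S1=11 S2=17 S3=56 S4=37 blocked=[]
Op 10: conn=68 S1=-7 S2=17 S3=56 S4=37 blocked=[1]
Op 11: conn=62 S1=-7 S2=11 S3=56 S4=37 blocked=[1]
Op 12: conn=62 S1=-7 S2=11 S3=56 S4=46 blocked=[1]
Op 13: conn=43 S1=-7 S2=11 S3=37 S4=46 blocked=[1]
Op 14: conn=69 S1=-7 S2=11 S3=37 S4=46 blocked=[1]

Answer: S1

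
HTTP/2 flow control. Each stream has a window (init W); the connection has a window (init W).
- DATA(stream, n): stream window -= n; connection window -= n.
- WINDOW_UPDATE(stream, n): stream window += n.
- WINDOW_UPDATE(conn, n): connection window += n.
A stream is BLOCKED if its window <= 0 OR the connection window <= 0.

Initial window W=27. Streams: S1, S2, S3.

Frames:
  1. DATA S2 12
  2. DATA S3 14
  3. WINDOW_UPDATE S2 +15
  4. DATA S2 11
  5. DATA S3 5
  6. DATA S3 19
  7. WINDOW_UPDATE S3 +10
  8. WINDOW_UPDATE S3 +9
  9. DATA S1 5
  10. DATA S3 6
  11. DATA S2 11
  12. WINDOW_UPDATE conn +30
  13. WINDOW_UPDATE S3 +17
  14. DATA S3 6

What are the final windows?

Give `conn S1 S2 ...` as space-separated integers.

Op 1: conn=15 S1=27 S2=15 S3=27 blocked=[]
Op 2: conn=1 S1=27 S2=15 S3=13 blocked=[]
Op 3: conn=1 S1=27 S2=30 S3=13 blocked=[]
Op 4: conn=-10 S1=27 S2=19 S3=13 blocked=[1, 2, 3]
Op 5: conn=-15 S1=27 S2=19 S3=8 blocked=[1, 2, 3]
Op 6: conn=-34 S1=27 S2=19 S3=-11 blocked=[1, 2, 3]
Op 7: conn=-34 S1=27 S2=19 S3=-1 blocked=[1, 2, 3]
Op 8: conn=-34 S1=27 S2=19 S3=8 blocked=[1, 2, 3]
Op 9: conn=-39 S1=22 S2=19 S3=8 blocked=[1, 2, 3]
Op 10: conn=-45 S1=22 S2=19 S3=2 blocked=[1, 2, 3]
Op 11: conn=-56 S1=22 S2=8 S3=2 blocked=[1, 2, 3]
Op 12: conn=-26 S1=22 S2=8 S3=2 blocked=[1, 2, 3]
Op 13: conn=-26 S1=22 S2=8 S3=19 blocked=[1, 2, 3]
Op 14: conn=-32 S1=22 S2=8 S3=13 blocked=[1, 2, 3]

Answer: -32 22 8 13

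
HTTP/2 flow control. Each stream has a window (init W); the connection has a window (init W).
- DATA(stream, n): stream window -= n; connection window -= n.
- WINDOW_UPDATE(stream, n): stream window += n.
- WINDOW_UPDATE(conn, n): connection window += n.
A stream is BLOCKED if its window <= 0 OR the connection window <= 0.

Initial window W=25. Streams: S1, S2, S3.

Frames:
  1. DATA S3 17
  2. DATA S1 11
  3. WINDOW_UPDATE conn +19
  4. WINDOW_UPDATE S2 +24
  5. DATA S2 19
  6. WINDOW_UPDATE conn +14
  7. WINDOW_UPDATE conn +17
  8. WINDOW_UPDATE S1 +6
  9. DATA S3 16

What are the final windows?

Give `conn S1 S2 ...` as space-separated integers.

Answer: 12 20 30 -8

Derivation:
Op 1: conn=8 S1=25 S2=25 S3=8 blocked=[]
Op 2: conn=-3 S1=14 S2=25 S3=8 blocked=[1, 2, 3]
Op 3: conn=16 S1=14 S2=25 S3=8 blocked=[]
Op 4: conn=16 S1=14 S2=49 S3=8 blocked=[]
Op 5: conn=-3 S1=14 S2=30 S3=8 blocked=[1, 2, 3]
Op 6: conn=11 S1=14 S2=30 S3=8 blocked=[]
Op 7: conn=28 S1=14 S2=30 S3=8 blocked=[]
Op 8: conn=28 S1=20 S2=30 S3=8 blocked=[]
Op 9: conn=12 S1=20 S2=30 S3=-8 blocked=[3]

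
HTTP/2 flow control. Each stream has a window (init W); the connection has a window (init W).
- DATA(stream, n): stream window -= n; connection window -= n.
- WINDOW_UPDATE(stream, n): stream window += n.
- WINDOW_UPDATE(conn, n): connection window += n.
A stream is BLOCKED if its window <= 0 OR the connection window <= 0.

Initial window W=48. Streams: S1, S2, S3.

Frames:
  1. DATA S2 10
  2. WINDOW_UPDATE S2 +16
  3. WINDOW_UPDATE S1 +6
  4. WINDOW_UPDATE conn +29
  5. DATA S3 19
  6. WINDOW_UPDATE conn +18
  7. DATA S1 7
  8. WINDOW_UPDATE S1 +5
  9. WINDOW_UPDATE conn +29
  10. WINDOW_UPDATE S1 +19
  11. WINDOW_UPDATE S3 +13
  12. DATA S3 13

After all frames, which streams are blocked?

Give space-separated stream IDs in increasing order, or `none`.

Answer: none

Derivation:
Op 1: conn=38 S1=48 S2=38 S3=48 blocked=[]
Op 2: conn=38 S1=48 S2=54 S3=48 blocked=[]
Op 3: conn=38 S1=54 S2=54 S3=48 blocked=[]
Op 4: conn=67 S1=54 S2=54 S3=48 blocked=[]
Op 5: conn=48 S1=54 S2=54 S3=29 blocked=[]
Op 6: conn=66 S1=54 S2=54 S3=29 blocked=[]
Op 7: conn=59 S1=47 S2=54 S3=29 blocked=[]
Op 8: conn=59 S1=52 S2=54 S3=29 blocked=[]
Op 9: conn=88 S1=52 S2=54 S3=29 blocked=[]
Op 10: conn=88 S1=71 S2=54 S3=29 blocked=[]
Op 11: conn=88 S1=71 S2=54 S3=42 blocked=[]
Op 12: conn=75 S1=71 S2=54 S3=29 blocked=[]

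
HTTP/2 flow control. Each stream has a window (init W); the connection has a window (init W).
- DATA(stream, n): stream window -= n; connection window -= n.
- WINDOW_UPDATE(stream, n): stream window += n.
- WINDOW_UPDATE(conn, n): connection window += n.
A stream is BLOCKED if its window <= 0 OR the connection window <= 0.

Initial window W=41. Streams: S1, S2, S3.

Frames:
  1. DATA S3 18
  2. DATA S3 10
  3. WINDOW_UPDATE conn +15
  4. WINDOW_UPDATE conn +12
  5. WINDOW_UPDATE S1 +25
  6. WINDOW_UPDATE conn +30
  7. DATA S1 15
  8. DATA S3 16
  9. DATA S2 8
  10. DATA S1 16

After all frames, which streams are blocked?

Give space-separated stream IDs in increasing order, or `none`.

Answer: S3

Derivation:
Op 1: conn=23 S1=41 S2=41 S3=23 blocked=[]
Op 2: conn=13 S1=41 S2=41 S3=13 blocked=[]
Op 3: conn=28 S1=41 S2=41 S3=13 blocked=[]
Op 4: conn=40 S1=41 S2=41 S3=13 blocked=[]
Op 5: conn=40 S1=66 S2=41 S3=13 blocked=[]
Op 6: conn=70 S1=66 S2=41 S3=13 blocked=[]
Op 7: conn=55 S1=51 S2=41 S3=13 blocked=[]
Op 8: conn=39 S1=51 S2=41 S3=-3 blocked=[3]
Op 9: conn=31 S1=51 S2=33 S3=-3 blocked=[3]
Op 10: conn=15 S1=35 S2=33 S3=-3 blocked=[3]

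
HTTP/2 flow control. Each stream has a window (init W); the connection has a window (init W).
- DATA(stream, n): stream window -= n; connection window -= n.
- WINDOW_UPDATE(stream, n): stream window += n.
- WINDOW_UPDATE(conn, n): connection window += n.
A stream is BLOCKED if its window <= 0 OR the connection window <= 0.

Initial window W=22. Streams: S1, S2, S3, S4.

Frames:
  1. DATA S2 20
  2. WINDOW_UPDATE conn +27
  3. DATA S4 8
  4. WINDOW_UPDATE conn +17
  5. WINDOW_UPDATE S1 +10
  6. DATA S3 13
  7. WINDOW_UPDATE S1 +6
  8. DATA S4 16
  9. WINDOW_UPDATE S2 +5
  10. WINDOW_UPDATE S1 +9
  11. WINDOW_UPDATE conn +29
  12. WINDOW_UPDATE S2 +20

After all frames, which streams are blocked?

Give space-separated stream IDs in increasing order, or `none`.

Answer: S4

Derivation:
Op 1: conn=2 S1=22 S2=2 S3=22 S4=22 blocked=[]
Op 2: conn=29 S1=22 S2=2 S3=22 S4=22 blocked=[]
Op 3: conn=21 S1=22 S2=2 S3=22 S4=14 blocked=[]
Op 4: conn=38 S1=22 S2=2 S3=22 S4=14 blocked=[]
Op 5: conn=38 S1=32 S2=2 S3=22 S4=14 blocked=[]
Op 6: conn=25 S1=32 S2=2 S3=9 S4=14 blocked=[]
Op 7: conn=25 S1=38 S2=2 S3=9 S4=14 blocked=[]
Op 8: conn=9 S1=38 S2=2 S3=9 S4=-2 blocked=[4]
Op 9: conn=9 S1=38 S2=7 S3=9 S4=-2 blocked=[4]
Op 10: conn=9 S1=47 S2=7 S3=9 S4=-2 blocked=[4]
Op 11: conn=38 S1=47 S2=7 S3=9 S4=-2 blocked=[4]
Op 12: conn=38 S1=47 S2=27 S3=9 S4=-2 blocked=[4]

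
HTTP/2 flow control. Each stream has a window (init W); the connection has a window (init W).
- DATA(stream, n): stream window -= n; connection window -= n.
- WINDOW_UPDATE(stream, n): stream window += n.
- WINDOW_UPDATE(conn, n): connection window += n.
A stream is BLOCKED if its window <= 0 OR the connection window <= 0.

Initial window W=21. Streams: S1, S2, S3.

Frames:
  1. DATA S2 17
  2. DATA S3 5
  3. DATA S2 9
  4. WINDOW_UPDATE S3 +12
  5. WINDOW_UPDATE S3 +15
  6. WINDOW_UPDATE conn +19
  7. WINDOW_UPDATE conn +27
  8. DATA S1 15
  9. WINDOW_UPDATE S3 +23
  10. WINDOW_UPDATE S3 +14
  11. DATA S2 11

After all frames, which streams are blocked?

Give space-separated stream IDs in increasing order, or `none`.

Op 1: conn=4 S1=21 S2=4 S3=21 blocked=[]
Op 2: conn=-1 S1=21 S2=4 S3=16 blocked=[1, 2, 3]
Op 3: conn=-10 S1=21 S2=-5 S3=16 blocked=[1, 2, 3]
Op 4: conn=-10 S1=21 S2=-5 S3=28 blocked=[1, 2, 3]
Op 5: conn=-10 S1=21 S2=-5 S3=43 blocked=[1, 2, 3]
Op 6: conn=9 S1=21 S2=-5 S3=43 blocked=[2]
Op 7: conn=36 S1=21 S2=-5 S3=43 blocked=[2]
Op 8: conn=21 S1=6 S2=-5 S3=43 blocked=[2]
Op 9: conn=21 S1=6 S2=-5 S3=66 blocked=[2]
Op 10: conn=21 S1=6 S2=-5 S3=80 blocked=[2]
Op 11: conn=10 S1=6 S2=-16 S3=80 blocked=[2]

Answer: S2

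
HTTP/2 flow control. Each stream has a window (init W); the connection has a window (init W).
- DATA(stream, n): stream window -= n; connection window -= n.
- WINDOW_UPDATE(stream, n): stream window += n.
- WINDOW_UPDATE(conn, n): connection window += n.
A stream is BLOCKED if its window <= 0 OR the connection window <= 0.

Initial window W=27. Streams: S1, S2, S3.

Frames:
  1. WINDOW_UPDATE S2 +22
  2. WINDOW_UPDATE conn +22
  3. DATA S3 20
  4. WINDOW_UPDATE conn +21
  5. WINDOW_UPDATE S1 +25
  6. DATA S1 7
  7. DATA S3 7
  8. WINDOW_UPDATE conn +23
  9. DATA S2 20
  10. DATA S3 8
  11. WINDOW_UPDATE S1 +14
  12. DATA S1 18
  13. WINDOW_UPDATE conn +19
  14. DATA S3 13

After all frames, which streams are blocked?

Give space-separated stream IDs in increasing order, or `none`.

Op 1: conn=27 S1=27 S2=49 S3=27 blocked=[]
Op 2: conn=49 S1=27 S2=49 S3=27 blocked=[]
Op 3: conn=29 S1=27 S2=49 S3=7 blocked=[]
Op 4: conn=50 S1=27 S2=49 S3=7 blocked=[]
Op 5: conn=50 S1=52 S2=49 S3=7 blocked=[]
Op 6: conn=43 S1=45 S2=49 S3=7 blocked=[]
Op 7: conn=36 S1=45 S2=49 S3=0 blocked=[3]
Op 8: conn=59 S1=45 S2=49 S3=0 blocked=[3]
Op 9: conn=39 S1=45 S2=29 S3=0 blocked=[3]
Op 10: conn=31 S1=45 S2=29 S3=-8 blocked=[3]
Op 11: conn=31 S1=59 S2=29 S3=-8 blocked=[3]
Op 12: conn=13 S1=41 S2=29 S3=-8 blocked=[3]
Op 13: conn=32 S1=41 S2=29 S3=-8 blocked=[3]
Op 14: conn=19 S1=41 S2=29 S3=-21 blocked=[3]

Answer: S3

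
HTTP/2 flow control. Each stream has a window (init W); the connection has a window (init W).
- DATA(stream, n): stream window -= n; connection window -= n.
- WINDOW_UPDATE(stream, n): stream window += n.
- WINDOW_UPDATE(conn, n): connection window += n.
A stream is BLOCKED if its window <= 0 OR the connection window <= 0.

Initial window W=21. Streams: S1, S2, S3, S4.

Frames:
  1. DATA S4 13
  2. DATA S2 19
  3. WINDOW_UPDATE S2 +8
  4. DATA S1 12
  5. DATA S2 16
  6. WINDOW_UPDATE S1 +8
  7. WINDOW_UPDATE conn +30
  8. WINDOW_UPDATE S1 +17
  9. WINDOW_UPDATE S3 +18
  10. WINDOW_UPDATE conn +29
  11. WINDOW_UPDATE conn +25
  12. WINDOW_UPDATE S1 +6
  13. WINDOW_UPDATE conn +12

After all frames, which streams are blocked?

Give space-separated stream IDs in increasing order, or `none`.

Op 1: conn=8 S1=21 S2=21 S3=21 S4=8 blocked=[]
Op 2: conn=-11 S1=21 S2=2 S3=21 S4=8 blocked=[1, 2, 3, 4]
Op 3: conn=-11 S1=21 S2=10 S3=21 S4=8 blocked=[1, 2, 3, 4]
Op 4: conn=-23 S1=9 S2=10 S3=21 S4=8 blocked=[1, 2, 3, 4]
Op 5: conn=-39 S1=9 S2=-6 S3=21 S4=8 blocked=[1, 2, 3, 4]
Op 6: conn=-39 S1=17 S2=-6 S3=21 S4=8 blocked=[1, 2, 3, 4]
Op 7: conn=-9 S1=17 S2=-6 S3=21 S4=8 blocked=[1, 2, 3, 4]
Op 8: conn=-9 S1=34 S2=-6 S3=21 S4=8 blocked=[1, 2, 3, 4]
Op 9: conn=-9 S1=34 S2=-6 S3=39 S4=8 blocked=[1, 2, 3, 4]
Op 10: conn=20 S1=34 S2=-6 S3=39 S4=8 blocked=[2]
Op 11: conn=45 S1=34 S2=-6 S3=39 S4=8 blocked=[2]
Op 12: conn=45 S1=40 S2=-6 S3=39 S4=8 blocked=[2]
Op 13: conn=57 S1=40 S2=-6 S3=39 S4=8 blocked=[2]

Answer: S2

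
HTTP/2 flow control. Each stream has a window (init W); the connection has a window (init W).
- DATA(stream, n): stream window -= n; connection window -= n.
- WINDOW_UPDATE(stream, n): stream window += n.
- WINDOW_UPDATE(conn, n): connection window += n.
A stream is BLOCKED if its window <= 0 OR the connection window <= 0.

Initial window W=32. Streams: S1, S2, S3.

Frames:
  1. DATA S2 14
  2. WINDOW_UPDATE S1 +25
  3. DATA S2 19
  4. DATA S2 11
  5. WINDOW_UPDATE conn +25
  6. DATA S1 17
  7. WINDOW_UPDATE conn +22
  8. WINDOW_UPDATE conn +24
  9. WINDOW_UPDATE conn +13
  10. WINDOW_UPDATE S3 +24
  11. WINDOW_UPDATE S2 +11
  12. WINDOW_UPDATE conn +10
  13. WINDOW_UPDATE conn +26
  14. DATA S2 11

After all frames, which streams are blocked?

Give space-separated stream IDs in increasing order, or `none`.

Op 1: conn=18 S1=32 S2=18 S3=32 blocked=[]
Op 2: conn=18 S1=57 S2=18 S3=32 blocked=[]
Op 3: conn=-1 S1=57 S2=-1 S3=32 blocked=[1, 2, 3]
Op 4: conn=-12 S1=57 S2=-12 S3=32 blocked=[1, 2, 3]
Op 5: conn=13 S1=57 S2=-12 S3=32 blocked=[2]
Op 6: conn=-4 S1=40 S2=-12 S3=32 blocked=[1, 2, 3]
Op 7: conn=18 S1=40 S2=-12 S3=32 blocked=[2]
Op 8: conn=42 S1=40 S2=-12 S3=32 blocked=[2]
Op 9: conn=55 S1=40 S2=-12 S3=32 blocked=[2]
Op 10: conn=55 S1=40 S2=-12 S3=56 blocked=[2]
Op 11: conn=55 S1=40 S2=-1 S3=56 blocked=[2]
Op 12: conn=65 S1=40 S2=-1 S3=56 blocked=[2]
Op 13: conn=91 S1=40 S2=-1 S3=56 blocked=[2]
Op 14: conn=80 S1=40 S2=-12 S3=56 blocked=[2]

Answer: S2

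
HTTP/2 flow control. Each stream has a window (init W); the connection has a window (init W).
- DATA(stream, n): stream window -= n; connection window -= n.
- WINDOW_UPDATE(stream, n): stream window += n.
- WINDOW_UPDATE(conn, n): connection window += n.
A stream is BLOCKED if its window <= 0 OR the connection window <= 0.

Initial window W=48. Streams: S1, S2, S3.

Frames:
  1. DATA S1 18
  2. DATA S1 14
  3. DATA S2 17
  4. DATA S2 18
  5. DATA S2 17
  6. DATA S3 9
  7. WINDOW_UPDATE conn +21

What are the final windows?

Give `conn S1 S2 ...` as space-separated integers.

Op 1: conn=30 S1=30 S2=48 S3=48 blocked=[]
Op 2: conn=16 S1=16 S2=48 S3=48 blocked=[]
Op 3: conn=-1 S1=16 S2=31 S3=48 blocked=[1, 2, 3]
Op 4: conn=-19 S1=16 S2=13 S3=48 blocked=[1, 2, 3]
Op 5: conn=-36 S1=16 S2=-4 S3=48 blocked=[1, 2, 3]
Op 6: conn=-45 S1=16 S2=-4 S3=39 blocked=[1, 2, 3]
Op 7: conn=-24 S1=16 S2=-4 S3=39 blocked=[1, 2, 3]

Answer: -24 16 -4 39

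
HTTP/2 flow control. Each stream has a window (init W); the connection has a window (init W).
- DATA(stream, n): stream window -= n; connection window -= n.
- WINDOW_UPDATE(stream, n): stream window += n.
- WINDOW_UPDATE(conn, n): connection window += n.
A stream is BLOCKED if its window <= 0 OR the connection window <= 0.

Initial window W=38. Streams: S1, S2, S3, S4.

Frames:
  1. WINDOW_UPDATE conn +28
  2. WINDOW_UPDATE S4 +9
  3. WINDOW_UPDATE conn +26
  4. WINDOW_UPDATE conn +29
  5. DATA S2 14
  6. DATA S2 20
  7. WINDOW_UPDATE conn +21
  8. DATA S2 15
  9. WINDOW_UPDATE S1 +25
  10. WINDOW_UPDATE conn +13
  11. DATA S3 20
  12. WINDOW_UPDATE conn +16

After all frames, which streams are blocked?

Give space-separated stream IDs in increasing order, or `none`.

Op 1: conn=66 S1=38 S2=38 S3=38 S4=38 blocked=[]
Op 2: conn=66 S1=38 S2=38 S3=38 S4=47 blocked=[]
Op 3: conn=92 S1=38 S2=38 S3=38 S4=47 blocked=[]
Op 4: conn=121 S1=38 S2=38 S3=38 S4=47 blocked=[]
Op 5: conn=107 S1=38 S2=24 S3=38 S4=47 blocked=[]
Op 6: conn=87 S1=38 S2=4 S3=38 S4=47 blocked=[]
Op 7: conn=108 S1=38 S2=4 S3=38 S4=47 blocked=[]
Op 8: conn=93 S1=38 S2=-11 S3=38 S4=47 blocked=[2]
Op 9: conn=93 S1=63 S2=-11 S3=38 S4=47 blocked=[2]
Op 10: conn=106 S1=63 S2=-11 S3=38 S4=47 blocked=[2]
Op 11: conn=86 S1=63 S2=-11 S3=18 S4=47 blocked=[2]
Op 12: conn=102 S1=63 S2=-11 S3=18 S4=47 blocked=[2]

Answer: S2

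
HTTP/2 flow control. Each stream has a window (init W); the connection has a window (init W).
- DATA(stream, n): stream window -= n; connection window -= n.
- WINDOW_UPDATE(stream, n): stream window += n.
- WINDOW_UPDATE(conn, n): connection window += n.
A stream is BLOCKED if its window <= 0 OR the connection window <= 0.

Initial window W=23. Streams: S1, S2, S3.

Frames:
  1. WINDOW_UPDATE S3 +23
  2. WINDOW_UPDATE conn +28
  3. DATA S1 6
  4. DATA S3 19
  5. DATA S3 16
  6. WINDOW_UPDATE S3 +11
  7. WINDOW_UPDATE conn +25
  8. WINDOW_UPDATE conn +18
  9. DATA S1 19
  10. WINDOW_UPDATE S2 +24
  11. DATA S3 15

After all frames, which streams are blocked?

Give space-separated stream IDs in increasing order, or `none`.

Answer: S1

Derivation:
Op 1: conn=23 S1=23 S2=23 S3=46 blocked=[]
Op 2: conn=51 S1=23 S2=23 S3=46 blocked=[]
Op 3: conn=45 S1=17 S2=23 S3=46 blocked=[]
Op 4: conn=26 S1=17 S2=23 S3=27 blocked=[]
Op 5: conn=10 S1=17 S2=23 S3=11 blocked=[]
Op 6: conn=10 S1=17 S2=23 S3=22 blocked=[]
Op 7: conn=35 S1=17 S2=23 S3=22 blocked=[]
Op 8: conn=53 S1=17 S2=23 S3=22 blocked=[]
Op 9: conn=34 S1=-2 S2=23 S3=22 blocked=[1]
Op 10: conn=34 S1=-2 S2=47 S3=22 blocked=[1]
Op 11: conn=19 S1=-2 S2=47 S3=7 blocked=[1]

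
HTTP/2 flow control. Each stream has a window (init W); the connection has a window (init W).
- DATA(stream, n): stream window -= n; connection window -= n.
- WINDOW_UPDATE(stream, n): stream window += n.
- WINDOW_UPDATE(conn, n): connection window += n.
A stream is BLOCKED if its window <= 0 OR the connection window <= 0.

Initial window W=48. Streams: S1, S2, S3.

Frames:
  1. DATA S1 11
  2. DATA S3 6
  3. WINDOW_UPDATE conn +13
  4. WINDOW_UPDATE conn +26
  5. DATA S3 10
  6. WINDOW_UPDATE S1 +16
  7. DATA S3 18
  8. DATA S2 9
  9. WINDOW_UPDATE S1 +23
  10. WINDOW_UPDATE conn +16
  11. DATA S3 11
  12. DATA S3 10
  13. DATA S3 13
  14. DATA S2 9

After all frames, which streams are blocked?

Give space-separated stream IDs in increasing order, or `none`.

Op 1: conn=37 S1=37 S2=48 S3=48 blocked=[]
Op 2: conn=31 S1=37 S2=48 S3=42 blocked=[]
Op 3: conn=44 S1=37 S2=48 S3=42 blocked=[]
Op 4: conn=70 S1=37 S2=48 S3=42 blocked=[]
Op 5: conn=60 S1=37 S2=48 S3=32 blocked=[]
Op 6: conn=60 S1=53 S2=48 S3=32 blocked=[]
Op 7: conn=42 S1=53 S2=48 S3=14 blocked=[]
Op 8: conn=33 S1=53 S2=39 S3=14 blocked=[]
Op 9: conn=33 S1=76 S2=39 S3=14 blocked=[]
Op 10: conn=49 S1=76 S2=39 S3=14 blocked=[]
Op 11: conn=38 S1=76 S2=39 S3=3 blocked=[]
Op 12: conn=28 S1=76 S2=39 S3=-7 blocked=[3]
Op 13: conn=15 S1=76 S2=39 S3=-20 blocked=[3]
Op 14: conn=6 S1=76 S2=30 S3=-20 blocked=[3]

Answer: S3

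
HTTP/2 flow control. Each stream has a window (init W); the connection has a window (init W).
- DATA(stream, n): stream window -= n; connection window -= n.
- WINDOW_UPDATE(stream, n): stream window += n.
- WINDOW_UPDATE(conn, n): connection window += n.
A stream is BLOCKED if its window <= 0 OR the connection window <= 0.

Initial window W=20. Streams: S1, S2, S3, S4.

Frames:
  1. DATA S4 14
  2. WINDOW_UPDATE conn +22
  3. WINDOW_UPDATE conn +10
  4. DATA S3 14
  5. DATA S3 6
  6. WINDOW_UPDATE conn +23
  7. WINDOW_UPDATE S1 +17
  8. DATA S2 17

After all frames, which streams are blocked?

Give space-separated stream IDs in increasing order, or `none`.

Answer: S3

Derivation:
Op 1: conn=6 S1=20 S2=20 S3=20 S4=6 blocked=[]
Op 2: conn=28 S1=20 S2=20 S3=20 S4=6 blocked=[]
Op 3: conn=38 S1=20 S2=20 S3=20 S4=6 blocked=[]
Op 4: conn=24 S1=20 S2=20 S3=6 S4=6 blocked=[]
Op 5: conn=18 S1=20 S2=20 S3=0 S4=6 blocked=[3]
Op 6: conn=41 S1=20 S2=20 S3=0 S4=6 blocked=[3]
Op 7: conn=41 S1=37 S2=20 S3=0 S4=6 blocked=[3]
Op 8: conn=24 S1=37 S2=3 S3=0 S4=6 blocked=[3]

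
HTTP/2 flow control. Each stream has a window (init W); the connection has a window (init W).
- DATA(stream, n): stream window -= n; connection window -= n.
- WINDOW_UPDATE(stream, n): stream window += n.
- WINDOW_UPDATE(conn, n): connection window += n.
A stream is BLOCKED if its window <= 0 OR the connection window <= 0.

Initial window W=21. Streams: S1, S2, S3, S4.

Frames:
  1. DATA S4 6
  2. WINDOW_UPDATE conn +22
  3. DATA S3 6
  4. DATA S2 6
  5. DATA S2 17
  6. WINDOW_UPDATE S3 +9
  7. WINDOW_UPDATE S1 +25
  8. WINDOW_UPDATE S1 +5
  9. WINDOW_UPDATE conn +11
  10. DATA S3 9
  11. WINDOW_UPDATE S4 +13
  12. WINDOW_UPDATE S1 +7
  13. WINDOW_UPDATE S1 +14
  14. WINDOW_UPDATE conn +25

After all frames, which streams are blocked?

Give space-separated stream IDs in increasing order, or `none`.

Answer: S2

Derivation:
Op 1: conn=15 S1=21 S2=21 S3=21 S4=15 blocked=[]
Op 2: conn=37 S1=21 S2=21 S3=21 S4=15 blocked=[]
Op 3: conn=31 S1=21 S2=21 S3=15 S4=15 blocked=[]
Op 4: conn=25 S1=21 S2=15 S3=15 S4=15 blocked=[]
Op 5: conn=8 S1=21 S2=-2 S3=15 S4=15 blocked=[2]
Op 6: conn=8 S1=21 S2=-2 S3=24 S4=15 blocked=[2]
Op 7: conn=8 S1=46 S2=-2 S3=24 S4=15 blocked=[2]
Op 8: conn=8 S1=51 S2=-2 S3=24 S4=15 blocked=[2]
Op 9: conn=19 S1=51 S2=-2 S3=24 S4=15 blocked=[2]
Op 10: conn=10 S1=51 S2=-2 S3=15 S4=15 blocked=[2]
Op 11: conn=10 S1=51 S2=-2 S3=15 S4=28 blocked=[2]
Op 12: conn=10 S1=58 S2=-2 S3=15 S4=28 blocked=[2]
Op 13: conn=10 S1=72 S2=-2 S3=15 S4=28 blocked=[2]
Op 14: conn=35 S1=72 S2=-2 S3=15 S4=28 blocked=[2]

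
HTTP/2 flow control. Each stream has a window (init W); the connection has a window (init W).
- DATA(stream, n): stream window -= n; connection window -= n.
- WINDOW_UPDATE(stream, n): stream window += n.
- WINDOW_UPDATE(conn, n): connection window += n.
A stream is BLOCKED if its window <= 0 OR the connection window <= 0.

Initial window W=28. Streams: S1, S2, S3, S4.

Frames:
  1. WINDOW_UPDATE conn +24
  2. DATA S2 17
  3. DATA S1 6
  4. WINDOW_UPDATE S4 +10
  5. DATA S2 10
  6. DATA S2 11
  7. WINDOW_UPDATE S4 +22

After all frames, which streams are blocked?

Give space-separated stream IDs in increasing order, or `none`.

Op 1: conn=52 S1=28 S2=28 S3=28 S4=28 blocked=[]
Op 2: conn=35 S1=28 S2=11 S3=28 S4=28 blocked=[]
Op 3: conn=29 S1=22 S2=11 S3=28 S4=28 blocked=[]
Op 4: conn=29 S1=22 S2=11 S3=28 S4=38 blocked=[]
Op 5: conn=19 S1=22 S2=1 S3=28 S4=38 blocked=[]
Op 6: conn=8 S1=22 S2=-10 S3=28 S4=38 blocked=[2]
Op 7: conn=8 S1=22 S2=-10 S3=28 S4=60 blocked=[2]

Answer: S2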